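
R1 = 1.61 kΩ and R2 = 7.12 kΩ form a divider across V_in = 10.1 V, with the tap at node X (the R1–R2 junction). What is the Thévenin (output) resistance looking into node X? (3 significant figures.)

Zeroing V_in shorts the top of R1 to ground, so R_th = R1 ‖ R2 = 1.313 kΩ.

R_th ≈ 1.31 kΩ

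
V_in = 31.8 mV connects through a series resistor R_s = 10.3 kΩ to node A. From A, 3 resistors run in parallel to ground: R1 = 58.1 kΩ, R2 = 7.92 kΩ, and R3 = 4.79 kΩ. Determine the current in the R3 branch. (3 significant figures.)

I ≈ 1.43 µA

Equivalent of the parallel group: R_p = 2.839 kΩ.
Node voltage V_A = V_in · R_p/(R_s + R_p) = 31.8 × 0.2161 = 6.871 mV.
I(R3) = V_A / R3 = 6.871/4.79 = 1.434 µA.
(Equivalently: I_total = 2.420 µA, then current-divider fraction G_k/ΣG = 0.5927.)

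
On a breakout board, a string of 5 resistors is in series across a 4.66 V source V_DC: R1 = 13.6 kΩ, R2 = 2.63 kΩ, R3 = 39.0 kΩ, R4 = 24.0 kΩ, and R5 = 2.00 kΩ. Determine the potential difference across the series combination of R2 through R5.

V ≈ 3.88 V

ΣR = 13.6 + 2.63 + 39.0 + 24.0 + 2.00 = 81.23 kΩ.
R_{R2..R5} = 2.63 + 39.0 + 24.0 + 2.00 = 67.63 kΩ.
Voltage divider: V = V_DC · (67.63 / 81.23) = 4.66 × 0.8326 = 3.880 V.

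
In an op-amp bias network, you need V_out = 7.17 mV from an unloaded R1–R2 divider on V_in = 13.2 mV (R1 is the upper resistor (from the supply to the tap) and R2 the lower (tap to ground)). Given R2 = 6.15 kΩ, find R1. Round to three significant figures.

V_out/V_in = R2/(R1+R2) = 0.5432.
So R1 = R2 · (V_in/V_out − 1) = 6.15 × (13.2/7.17 − 1) = 6.15 × 0.8410 = 5.172 kΩ.

R1 ≈ 5.17 kΩ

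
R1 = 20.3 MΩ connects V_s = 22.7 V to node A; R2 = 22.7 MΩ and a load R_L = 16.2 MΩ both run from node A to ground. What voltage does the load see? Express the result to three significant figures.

First combine the lower leg with the load: R2 ‖ R_L = 9.453 MΩ.
Now apply the divider: V_out = 22.7 × 0.3177 = 7.212 V.

V_out ≈ 7.21 V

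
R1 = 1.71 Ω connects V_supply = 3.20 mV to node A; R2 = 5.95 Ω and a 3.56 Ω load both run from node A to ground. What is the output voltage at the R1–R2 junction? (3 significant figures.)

V_out ≈ 1.81 mV

R2 ‖ R_L = (5.95 × 3.56)/(5.95 + 3.56) = 2.227 Ω.
Now apply the divider: V_out = 3.20 × 0.5657 = 1.810 mV.
(Unloaded it would be 2.49 mV; the load pulls it down.)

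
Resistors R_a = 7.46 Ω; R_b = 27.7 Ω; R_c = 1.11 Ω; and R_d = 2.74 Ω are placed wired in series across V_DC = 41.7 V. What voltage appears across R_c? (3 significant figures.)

V ≈ 1.19 V

Series total: ΣR = 7.46 + 27.7 + 1.11 + 2.74 = 39.01 Ω.
V = V_DC · R/ΣR = 41.7 × 0.02845 = 1.187 V.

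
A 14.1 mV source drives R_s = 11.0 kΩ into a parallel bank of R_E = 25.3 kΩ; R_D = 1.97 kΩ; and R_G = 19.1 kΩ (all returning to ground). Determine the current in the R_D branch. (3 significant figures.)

I ≈ 0.942 µA

Combine the parallel branches: R_p = (1/25.3 + 1/1.97 + 1/19.1)⁻¹ = 1.668 kΩ.
V_A by voltage divider: V_A = 14.1 × 1.668/(11.0 + 1.668) = 1.857 mV.
I(R_D) = V_A / R_D = 1.857/1.97 = 0.9424 µA.
(Equivalently: I_total = 1.113 µA, then current-divider fraction G_k/ΣG = 0.8467.)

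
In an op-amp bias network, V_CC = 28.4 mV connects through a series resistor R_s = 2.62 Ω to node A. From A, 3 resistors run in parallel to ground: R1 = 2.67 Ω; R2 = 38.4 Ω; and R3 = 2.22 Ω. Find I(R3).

I ≈ 3.96 mA

Combine the parallel branches: R_p = (1/2.67 + 1/38.4 + 1/2.22)⁻¹ = 1.175 Ω.
V_A = 28.4 × 1.175/3.795 = 8.793 mV.
I(R3) = V_A / R3 = 8.793/2.22 = 3.961 mA.
(Check via current divider: I_total = 7.483 mA; share G_k/ΣG = 0.5293 → same result.)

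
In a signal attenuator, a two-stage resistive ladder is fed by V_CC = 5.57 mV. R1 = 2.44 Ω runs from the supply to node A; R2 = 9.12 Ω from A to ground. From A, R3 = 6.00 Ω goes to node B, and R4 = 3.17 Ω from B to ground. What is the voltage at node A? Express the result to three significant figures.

V_A ≈ 3.63 mV

Looking into the second stage from A: R3 + R4 = 9.170 Ω appears in parallel with R2.
Effective lower resistance at A: R2 ‖ 9.170 = 4.572 Ω.
So V_A = 5.57 × 0.6520 = 3.632 mV.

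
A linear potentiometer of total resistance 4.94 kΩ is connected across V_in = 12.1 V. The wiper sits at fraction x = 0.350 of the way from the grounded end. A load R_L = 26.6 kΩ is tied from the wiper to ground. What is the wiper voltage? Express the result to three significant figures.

V_out ≈ 4.06 V

Lower segment x·R_p = 1.729 kΩ; upper segment (1−x)·R_p = 3.211 kΩ.
Lower segment in parallel with the load: 1.729 ‖ 26.6 = 1.623 kΩ.
Loaded-divider output: V_out = 12.1 × 0.3358 = 4.063 V.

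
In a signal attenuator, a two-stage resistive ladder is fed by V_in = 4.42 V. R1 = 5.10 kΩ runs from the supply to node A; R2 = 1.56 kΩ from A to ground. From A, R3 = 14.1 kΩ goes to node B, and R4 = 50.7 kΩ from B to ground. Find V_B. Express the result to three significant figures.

Looking into the second stage from A: R3 + R4 = 64.80 kΩ appears in parallel with R2.
Effective lower resistance at A: R2 ‖ 64.80 = 1.523 kΩ.
V_A = 4.42 × 1.523/(5.10 + 1.523) = 1.017 V.
Then the unloaded second divider: V_B = V_A × R4/(R3+R4) = 1.017 × 0.7824 = 0.7954 V.

V_B ≈ 0.795 V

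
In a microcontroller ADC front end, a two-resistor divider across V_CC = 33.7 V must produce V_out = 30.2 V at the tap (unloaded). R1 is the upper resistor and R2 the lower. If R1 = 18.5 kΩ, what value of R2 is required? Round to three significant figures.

The divider ratio is R2/(R1+R2) = 30.2/33.7 = 0.8961.
R2 = R1 · 0.8961/(1 − 0.8961) = 159.6 kΩ.

R2 ≈ 160 kΩ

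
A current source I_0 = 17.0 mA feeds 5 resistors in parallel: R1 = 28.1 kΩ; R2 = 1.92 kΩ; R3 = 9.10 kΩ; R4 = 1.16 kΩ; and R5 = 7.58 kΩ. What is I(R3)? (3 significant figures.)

I ≈ 1.13 mA

Total conductance ΣG = 1/28.1 + 1/1.92 + 1/9.10 + 1/1.16 + 1/7.58 = 1.660 (units of 1/kΩ).
By the current-divider rule, I = I_0 · G_k/ΣG = 17.0 × 0.06619 = 1.125 mA.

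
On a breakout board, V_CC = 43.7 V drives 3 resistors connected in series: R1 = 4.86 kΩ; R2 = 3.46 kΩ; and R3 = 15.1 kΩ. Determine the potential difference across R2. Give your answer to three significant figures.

ΣR = 4.86 + 3.46 + 15.1 = 23.42 kΩ.
V = V_CC · R/ΣR = 43.7 × 0.1477 = 6.456 V.

V ≈ 6.46 V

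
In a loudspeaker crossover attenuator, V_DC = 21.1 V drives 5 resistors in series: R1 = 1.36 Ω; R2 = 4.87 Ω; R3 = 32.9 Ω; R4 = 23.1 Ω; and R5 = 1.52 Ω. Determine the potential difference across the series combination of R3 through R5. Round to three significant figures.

V ≈ 19.0 V

Total series resistance ΣR = 1.36 + 4.87 + 32.9 + 23.1 + 1.52 = 63.75 Ω.
R_{R3..R5} = 32.9 + 23.1 + 1.52 = 57.52 Ω.
V = V_DC · R/ΣR = 21.1 × 0.9023 = 19.04 V.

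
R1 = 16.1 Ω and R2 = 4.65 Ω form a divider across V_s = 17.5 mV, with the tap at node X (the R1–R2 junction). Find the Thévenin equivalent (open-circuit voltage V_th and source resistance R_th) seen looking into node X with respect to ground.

Open-circuit (no load on X): V_th = V_s · R2/(R1 + R2) = 17.5 × 4.65/(16.10 + 4.65) = 3.922 mV.
Looking into X with the source shorted: R_th = R1·R2/(R1+R2) = 16.10 × 4.65/20.75 = 3.608 Ω.

V_th ≈ 3.92 mV, R_th ≈ 3.61 Ω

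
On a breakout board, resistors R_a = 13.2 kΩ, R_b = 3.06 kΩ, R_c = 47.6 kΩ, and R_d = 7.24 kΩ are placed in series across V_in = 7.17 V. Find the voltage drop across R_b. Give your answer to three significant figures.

V ≈ 0.309 V

Series total: ΣR = 13.2 + 3.06 + 47.6 + 7.24 = 71.10 kΩ.
Voltage divider: V = V_in · (3.060 / 71.10) = 7.17 × 0.04304 = 0.3086 V.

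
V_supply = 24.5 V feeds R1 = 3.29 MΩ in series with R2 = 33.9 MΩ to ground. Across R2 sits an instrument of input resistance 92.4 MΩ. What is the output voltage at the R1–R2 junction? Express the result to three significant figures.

V_out ≈ 21.6 V

The load sits in parallel with R2, giving an effective lower resistance R2' = R2·R_L/(R2+R_L) = 24.80 MΩ.
Then V_out = V_supply · R2'/(R1 + R2') = 24.5 × 24.80/28.09 = 21.63 V.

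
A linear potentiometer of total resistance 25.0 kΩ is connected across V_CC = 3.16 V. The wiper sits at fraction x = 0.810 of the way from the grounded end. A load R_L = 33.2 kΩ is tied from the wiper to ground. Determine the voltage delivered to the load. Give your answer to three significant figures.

The pot divides into 4.750 kΩ above the wiper and 20.25 kΩ below.
(x·R_p) ‖ R_L = 12.58 kΩ.
V_out = 3.16 × 12.58/(4.750 + 12.58) = 2.294 V.
(Unloaded: V_out = x·V_CC = 2.56 V.)

V_out ≈ 2.29 V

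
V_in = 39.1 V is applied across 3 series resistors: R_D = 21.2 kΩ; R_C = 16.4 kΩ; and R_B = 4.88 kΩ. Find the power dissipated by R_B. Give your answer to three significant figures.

P ≈ 4.13 mW

ΣR = 42.48 kΩ → I = 39.1/42.48 = 0.9204 mA.
V(R_B) = I·R = 4.492 V; P = V·I = 4.492 × 0.9204 = 4.134 mW.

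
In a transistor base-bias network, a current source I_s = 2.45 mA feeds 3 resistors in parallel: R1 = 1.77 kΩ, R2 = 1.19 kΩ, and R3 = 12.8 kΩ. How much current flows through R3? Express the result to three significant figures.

I ≈ 0.129 mA

ΣG = 1/1.77 + 1/1.19 + 1/12.8 = 1.483.
Current divider: I(R3) = I_s · G_k/ΣG = 2.45 × (0.07812/1.483) = 2.45 × 0.05267 = 0.1290 mA.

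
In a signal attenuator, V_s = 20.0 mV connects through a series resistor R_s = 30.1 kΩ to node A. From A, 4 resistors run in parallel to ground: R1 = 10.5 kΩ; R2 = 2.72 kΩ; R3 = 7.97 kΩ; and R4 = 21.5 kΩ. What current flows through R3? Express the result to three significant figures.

Combine the parallel branches: R_p = (1/10.5 + 1/2.72 + 1/7.97 + 1/21.5)⁻¹ = 1.575 kΩ.
Node voltage V_A = V_s · R_p/(R_s + R_p) = 20.0 × 0.04973 = 0.9946 mV.
I(R3) = V_A / R3 = 0.9946/7.97 = 0.1248 µA.
(Equivalently: I_total = 0.6314 µA, then current-divider fraction G_k/ΣG = 0.1976.)

I ≈ 0.125 µA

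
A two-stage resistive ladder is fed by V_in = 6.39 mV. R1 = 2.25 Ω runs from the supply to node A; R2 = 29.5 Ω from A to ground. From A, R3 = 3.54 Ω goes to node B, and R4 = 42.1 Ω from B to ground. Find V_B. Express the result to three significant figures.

Node A sees R2 in parallel with the series input of stage 2, R3 + R4 = 45.64 Ω.
R2 ‖ (R3+R4) = 17.92 Ω.
So V_A = 6.39 × 0.8884 = 5.677 mV.
V_B = V_A × 0.9224 = 5.237 mV.

V_B ≈ 5.24 mV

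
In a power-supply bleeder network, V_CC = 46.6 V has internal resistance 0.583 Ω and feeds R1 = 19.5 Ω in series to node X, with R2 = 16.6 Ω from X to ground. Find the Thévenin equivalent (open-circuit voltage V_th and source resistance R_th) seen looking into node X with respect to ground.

V_th ≈ 21.1 V, R_th ≈ 9.09 Ω

R1' = 0.583 + 19.5 = 20.08 Ω (source resistance + R1).
Open-circuit (no load on X): V_th = V_CC · R2/(R1' + R2) = 46.6 × 16.6/(20.08 + 16.6) = 21.09 V.
Zeroing V_CC shorts the top of R1' to ground, so R_th = R1' ‖ R2 = 9.088 Ω.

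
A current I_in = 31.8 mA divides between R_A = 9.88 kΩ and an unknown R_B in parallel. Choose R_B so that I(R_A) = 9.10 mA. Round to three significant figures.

Two-branch current divider: I_A = I_in · R_B/(R_A + R_B).
9.10/31.8 = R_B/(R_A + R_B) → R_B = R_A · (0.2862)/(1 − 0.2862) = 9.88 × 0.4009 = 3.961 kΩ.

R_B ≈ 3.96 kΩ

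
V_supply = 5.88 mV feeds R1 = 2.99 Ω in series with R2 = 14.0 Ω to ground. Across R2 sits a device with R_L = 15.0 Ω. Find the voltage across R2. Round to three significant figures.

First combine the lower leg with the load: R2 ‖ R_L = 7.241 Ω.
Voltage divider with the loaded lower leg: V_out = 5.88 × 7.241/(2.99 + 7.241) = 5.88 × 0.7078 = 4.162 mV.

V_out ≈ 4.16 mV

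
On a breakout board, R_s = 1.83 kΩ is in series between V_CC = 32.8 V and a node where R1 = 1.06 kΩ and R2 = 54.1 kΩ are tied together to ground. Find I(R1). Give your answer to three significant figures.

Parallel bank: R_p = 1/(1/1.06 + 1/54.1) = 1.040 kΩ.
V_A = 32.8 × 1.040/2.870 = 11.88 V.
Branch current I = V_A/R1 = 11.88/1.06 = 11.21 mA.

I ≈ 11.2 mA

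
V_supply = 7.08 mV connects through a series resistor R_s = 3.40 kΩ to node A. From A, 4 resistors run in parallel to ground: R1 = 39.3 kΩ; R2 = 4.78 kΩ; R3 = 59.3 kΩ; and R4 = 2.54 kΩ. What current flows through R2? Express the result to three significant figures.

I ≈ 0.464 µA

Combine the parallel branches: R_p = (1/39.3 + 1/4.78 + 1/59.3 + 1/2.54)⁻¹ = 1.550 kΩ.
V_A by voltage divider: V_A = 7.08 × 1.550/(3.40 + 1.550) = 2.217 mV.
Branch current I = V_A/R2 = 2.217/4.78 = 0.4638 µA.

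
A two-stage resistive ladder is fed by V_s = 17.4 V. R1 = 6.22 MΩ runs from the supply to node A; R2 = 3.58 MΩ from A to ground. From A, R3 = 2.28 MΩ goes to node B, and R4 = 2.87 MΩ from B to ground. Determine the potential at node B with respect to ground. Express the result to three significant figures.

V_B ≈ 2.46 V

Looking into the second stage from A: R3 + R4 = 5.150 MΩ appears in parallel with R2.
R2 ‖ (R3+R4) = 2.112 MΩ.
First divider: V_A = V_s · 2.112/(6.22 + 2.112) = 4.410 V.
Then the unloaded second divider: V_B = V_A × R4/(R3+R4) = 4.410 × 0.5573 = 2.458 V.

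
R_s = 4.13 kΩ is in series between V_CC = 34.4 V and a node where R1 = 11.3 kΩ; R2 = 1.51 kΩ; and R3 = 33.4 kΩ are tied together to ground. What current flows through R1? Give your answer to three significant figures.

Equivalent of the parallel group: R_p = 1.281 kΩ.
V_A = 34.4 × 1.281/5.411 = 8.143 V.
I(R1) = V_A / R1 = 8.143/11.3 = 0.7207 mA.

I ≈ 0.721 mA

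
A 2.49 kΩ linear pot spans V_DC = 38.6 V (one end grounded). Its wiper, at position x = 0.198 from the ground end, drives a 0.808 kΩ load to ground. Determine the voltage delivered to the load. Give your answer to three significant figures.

V_out ≈ 5.13 V

Split the track: R_lower = x·R_p = 0.4930 kΩ, R_upper = (1−x)·R_p = 1.997 kΩ.
(x·R_p) ‖ R_L = 0.3062 kΩ.
V_out = 38.6 × 0.3062/(1.997 + 0.3062) = 5.132 V.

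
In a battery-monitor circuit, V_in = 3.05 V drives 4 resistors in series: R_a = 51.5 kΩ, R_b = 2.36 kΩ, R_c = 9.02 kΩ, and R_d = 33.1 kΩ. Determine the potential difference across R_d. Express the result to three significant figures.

Series total: ΣR = 51.5 + 2.36 + 9.02 + 33.1 = 95.98 kΩ.
Voltage divider: V = V_in · (33.10 / 95.98) = 3.05 × 0.3449 = 1.052 V.

V ≈ 1.05 V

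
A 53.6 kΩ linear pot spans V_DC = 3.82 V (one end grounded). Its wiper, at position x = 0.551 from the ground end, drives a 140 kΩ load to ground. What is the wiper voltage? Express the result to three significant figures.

The pot divides into 24.07 kΩ above the wiper and 29.53 kΩ below.
R_L loads the lower segment: effective lower R = 24.39 kΩ.
V_out = 3.82 × 24.39/(24.07 + 24.39) = 1.923 V.
(Unloaded: V_out = x·V_DC = 2.10 V.)

V_out ≈ 1.92 V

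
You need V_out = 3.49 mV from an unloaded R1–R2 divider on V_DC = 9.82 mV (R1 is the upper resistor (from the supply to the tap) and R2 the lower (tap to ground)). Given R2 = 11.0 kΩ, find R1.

R1 ≈ 20.0 kΩ

The divider ratio is R2/(R1+R2) = 3.49/9.82 = 0.3554.
R1 = R2·(1/k − 1) = 11.0 × 1.814 = 19.95 kΩ.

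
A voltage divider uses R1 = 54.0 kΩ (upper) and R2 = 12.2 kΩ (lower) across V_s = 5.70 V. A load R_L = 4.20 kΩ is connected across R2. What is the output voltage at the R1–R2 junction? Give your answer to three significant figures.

V_out ≈ 0.312 V

R2 ‖ R_L = (12.2 × 4.20)/(12.2 + 4.20) = 3.124 kΩ.
Voltage divider with the loaded lower leg: V_out = 5.70 × 3.124/(54.0 + 3.124) = 5.70 × 0.05469 = 0.3118 V.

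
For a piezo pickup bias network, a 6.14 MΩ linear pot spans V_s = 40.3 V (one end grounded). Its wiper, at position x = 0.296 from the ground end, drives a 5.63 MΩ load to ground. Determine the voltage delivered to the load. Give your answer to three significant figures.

Lower segment x·R_p = 1.817 MΩ; upper segment (1−x)·R_p = 4.323 MΩ.
R_L loads the lower segment: effective lower R = 1.374 MΩ.
V_out = 40.3 × 1.374/(4.323 + 1.374) = 9.720 V.
(Unloaded: V_out = x·V_s = 11.9 V.)

V_out ≈ 9.72 V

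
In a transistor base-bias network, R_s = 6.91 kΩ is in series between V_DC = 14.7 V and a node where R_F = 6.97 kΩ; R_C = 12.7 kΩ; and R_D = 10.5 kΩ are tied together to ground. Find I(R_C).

I ≈ 0.362 mA

Parallel bank: R_p = 1/(1/6.97 + 1/12.7 + 1/10.5) = 3.150 kΩ.
V_A by voltage divider: V_A = 14.7 × 3.150/(6.91 + 3.150) = 4.603 V.
I(R_C) = V_A / R_C = 4.603/12.7 = 0.3624 mA.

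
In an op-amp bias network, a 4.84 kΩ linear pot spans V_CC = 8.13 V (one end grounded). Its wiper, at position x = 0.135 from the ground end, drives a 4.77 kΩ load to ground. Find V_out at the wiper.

V_out ≈ 0.981 V

The pot divides into 4.187 kΩ above the wiper and 0.6534 kΩ below.
R_L loads the lower segment: effective lower R = 0.5747 kΩ.
V_out = 8.13 × 0.5747/(4.187 + 0.5747) = 0.9813 V.
(Unloaded: V_out = x·V_CC = 1.10 V.)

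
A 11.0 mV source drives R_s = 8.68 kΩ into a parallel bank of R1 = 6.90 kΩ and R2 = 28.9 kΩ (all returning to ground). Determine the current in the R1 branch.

I ≈ 0.623 µA

Combine the parallel branches: R_p = (1/6.90 + 1/28.9)⁻¹ = 5.570 kΩ.
V_A by voltage divider: V_A = 11.0 × 5.570/(8.68 + 5.570) = 4.300 mV.
Branch current I = V_A/R1 = 4.300/6.90 = 0.6231 µA.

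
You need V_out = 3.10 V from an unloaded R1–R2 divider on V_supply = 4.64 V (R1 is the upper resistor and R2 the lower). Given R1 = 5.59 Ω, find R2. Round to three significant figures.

Required fraction k = V_out/V_supply = 0.6681.
R2 = R1 · 0.6681/(1 − 0.6681) = 11.25 Ω.

R2 ≈ 11.3 Ω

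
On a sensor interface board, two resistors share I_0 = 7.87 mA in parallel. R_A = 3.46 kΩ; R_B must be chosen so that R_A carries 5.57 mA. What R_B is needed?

In a two-way split, I_A/I_0 = R_B/(R_A + R_B).
With f = 0.7078, R_B = R_A · f/(1−f) = 3.46 × 2.422 = 8.379 kΩ.

R_B ≈ 8.38 kΩ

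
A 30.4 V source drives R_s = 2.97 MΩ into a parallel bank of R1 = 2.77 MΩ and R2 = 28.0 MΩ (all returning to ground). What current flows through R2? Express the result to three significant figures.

I ≈ 0.498 µA

Combine the parallel branches: R_p = (1/2.77 + 1/28.0)⁻¹ = 2.521 MΩ.
V_A = 30.4 × 2.521/5.491 = 13.96 V.
I(R2) = V_A / R2 = 13.96/28.0 = 0.4984 µA.
(Check via current divider: I_total = 5.537 µA; share G_k/ΣG = 0.09002 → same result.)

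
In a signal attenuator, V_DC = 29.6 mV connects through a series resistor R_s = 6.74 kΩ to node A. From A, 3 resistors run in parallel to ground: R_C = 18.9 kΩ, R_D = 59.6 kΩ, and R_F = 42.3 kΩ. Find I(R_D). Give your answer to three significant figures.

I ≈ 0.305 µA

Parallel bank: R_p = 1/(1/18.9 + 1/59.6 + 1/42.3) = 10.71 kΩ.
Node voltage V_A = V_DC · R_p/(R_s + R_p) = 29.6 × 0.6139 = 18.17 mV.
I(R_D) = V_A / R_D = 18.17/59.6 = 0.3049 µA.
(Equivalently: I_total = 1.696 µA, then current-divider fraction G_k/ΣG = 0.1798.)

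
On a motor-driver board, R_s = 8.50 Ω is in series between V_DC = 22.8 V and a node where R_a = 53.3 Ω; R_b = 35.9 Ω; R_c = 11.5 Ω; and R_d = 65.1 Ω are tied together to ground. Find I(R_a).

I ≈ 0.189 A

Parallel bank: R_p = 1/(1/53.3 + 1/35.9 + 1/11.5 + 1/65.1) = 6.714 Ω.
V_A by voltage divider: V_A = 22.8 × 6.714/(8.50 + 6.714) = 10.06 V.
Branch current I = V_A/R_a = 10.06/53.3 = 0.1888 A.
(Check via current divider: I_total = 1.499 A; share G_k/ΣG = 0.1260 → same result.)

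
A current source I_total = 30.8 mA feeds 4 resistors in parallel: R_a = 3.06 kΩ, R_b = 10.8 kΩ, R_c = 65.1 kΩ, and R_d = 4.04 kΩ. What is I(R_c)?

Total conductance ΣG = 1/3.06 + 1/10.8 + 1/65.1 + 1/4.04 = 0.6823 (units of 1/kΩ).
Current divider: I(R_c) = I_total · G_k/ΣG = 30.8 × (0.01536/0.6823) = 30.8 × 0.02251 = 0.6934 mA.

I ≈ 0.693 mA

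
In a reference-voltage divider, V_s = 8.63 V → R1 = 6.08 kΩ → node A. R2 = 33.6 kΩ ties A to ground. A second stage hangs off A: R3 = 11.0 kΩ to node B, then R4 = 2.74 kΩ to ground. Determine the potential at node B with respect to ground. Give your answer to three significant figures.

Node A sees R2 in parallel with the series input of stage 2, R3 + R4 = 13.74 kΩ.
Effective lower resistance at A: R2 ‖ 13.74 = 9.752 kΩ.
First divider: V_A = V_s · 9.752/(6.08 + 9.752) = 5.316 V.
Stage 2 is unloaded, so V_B = V_A · R4/(R3+R4) = 5.316 × 2.74/13.74 = 1.060 V.

V_B ≈ 1.06 V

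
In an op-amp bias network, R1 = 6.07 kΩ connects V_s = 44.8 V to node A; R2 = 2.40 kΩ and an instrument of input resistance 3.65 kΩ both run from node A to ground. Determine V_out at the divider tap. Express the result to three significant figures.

V_out ≈ 8.63 V

First combine the lower leg with the load: R2 ‖ R_L = 1.448 kΩ.
Voltage divider with the loaded lower leg: V_out = 44.8 × 1.448/(6.07 + 1.448) = 44.8 × 0.1926 = 8.628 V.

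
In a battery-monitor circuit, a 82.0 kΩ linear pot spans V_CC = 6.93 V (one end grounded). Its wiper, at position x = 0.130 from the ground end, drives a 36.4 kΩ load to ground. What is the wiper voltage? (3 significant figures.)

V_out ≈ 0.718 V

The pot divides into 71.34 kΩ above the wiper and 10.66 kΩ below.
(x·R_p) ‖ R_L = 8.245 kΩ.
Then V_out = V_CC · 8.245/(71.34 + 8.245) = 0.7180 V.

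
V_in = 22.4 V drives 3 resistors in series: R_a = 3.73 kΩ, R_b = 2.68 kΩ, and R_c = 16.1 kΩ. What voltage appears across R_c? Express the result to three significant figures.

Series total: ΣR = 3.73 + 2.68 + 16.1 = 22.51 kΩ.
By the voltage-divider rule, V = 22.4 × 16.10/22.51 = 16.02 V.

V ≈ 16.0 V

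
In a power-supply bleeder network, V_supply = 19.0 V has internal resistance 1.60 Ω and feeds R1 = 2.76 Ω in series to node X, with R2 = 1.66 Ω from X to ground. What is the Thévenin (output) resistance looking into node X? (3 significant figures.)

R_th ≈ 1.20 Ω

R1' = 1.60 + 2.76 = 4.360 Ω (source resistance + R1).
With V_supply suppressed (replaced by a short), R_th = R1' ‖ R2 = (4.360 × 1.66)/(4.360 + 1.66) = 1.202 Ω.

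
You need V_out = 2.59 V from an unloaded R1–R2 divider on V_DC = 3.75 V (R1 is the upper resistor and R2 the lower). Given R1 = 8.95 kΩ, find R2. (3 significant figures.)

R2 ≈ 20.0 kΩ

Required fraction k = V_out/V_DC = 0.6907.
Rearranging, R2 = R1·k/(1−k) = 8.95 × 2.233 = 19.98 kΩ.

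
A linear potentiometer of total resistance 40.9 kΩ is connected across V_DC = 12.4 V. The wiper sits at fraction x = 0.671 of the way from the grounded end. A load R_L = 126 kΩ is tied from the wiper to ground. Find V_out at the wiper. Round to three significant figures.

V_out ≈ 7.76 V

Lower segment x·R_p = 27.44 kΩ; upper segment (1−x)·R_p = 13.46 kΩ.
(x·R_p) ‖ R_L = 22.54 kΩ.
V_out = 12.4 × 22.54/(13.46 + 22.54) = 7.764 V.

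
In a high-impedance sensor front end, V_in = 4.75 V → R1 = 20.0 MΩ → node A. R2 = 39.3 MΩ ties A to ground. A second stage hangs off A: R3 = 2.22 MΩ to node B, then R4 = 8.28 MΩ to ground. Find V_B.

V_B ≈ 1.10 V

Node A sees R2 in parallel with the series input of stage 2, R3 + R4 = 10.50 MΩ.
R2 ‖ (R3+R4) = 8.286 MΩ.
So V_A = 4.75 × 0.2929 = 1.391 V.
V_B = V_A × 0.7886 = 1.097 V.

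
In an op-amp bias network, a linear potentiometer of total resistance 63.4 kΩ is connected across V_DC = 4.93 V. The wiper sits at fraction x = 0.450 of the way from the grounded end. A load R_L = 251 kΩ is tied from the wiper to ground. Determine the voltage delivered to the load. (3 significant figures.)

Split the track: R_lower = x·R_p = 28.53 kΩ, R_upper = (1−x)·R_p = 34.87 kΩ.
R_L loads the lower segment: effective lower R = 25.62 kΩ.
V_out = 4.93 × 25.62/(34.87 + 25.62) = 2.088 V.

V_out ≈ 2.09 V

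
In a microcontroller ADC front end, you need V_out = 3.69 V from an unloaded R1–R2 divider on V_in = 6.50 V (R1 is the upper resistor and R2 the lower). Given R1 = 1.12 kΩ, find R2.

The divider ratio is R2/(R1+R2) = 3.69/6.50 = 0.5677.
R2 = R1 · 0.5677/(1 − 0.5677) = 1.471 kΩ.

R2 ≈ 1.47 kΩ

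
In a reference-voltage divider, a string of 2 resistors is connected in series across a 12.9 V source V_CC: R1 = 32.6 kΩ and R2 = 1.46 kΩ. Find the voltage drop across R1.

V ≈ 12.3 V

Series total: ΣR = 32.6 + 1.46 = 34.06 kΩ.
Voltage divider: V = V_CC · (32.60 / 34.06) = 12.9 × 0.9571 = 12.35 V.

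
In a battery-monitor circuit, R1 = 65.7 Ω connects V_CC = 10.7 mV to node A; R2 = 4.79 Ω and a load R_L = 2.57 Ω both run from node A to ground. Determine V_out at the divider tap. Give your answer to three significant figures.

The load sits in parallel with R2, giving an effective lower resistance R2' = R2·R_L/(R2+R_L) = 1.673 Ω.
Now apply the divider: V_out = 10.7 × 0.02483 = 0.2656 mV.

V_out ≈ 0.266 mV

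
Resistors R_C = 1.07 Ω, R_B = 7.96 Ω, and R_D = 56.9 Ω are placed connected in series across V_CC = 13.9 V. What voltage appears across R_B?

V ≈ 1.68 V

Total series resistance ΣR = 1.07 + 7.96 + 56.9 = 65.93 Ω.
V = V_CC · R/ΣR = 13.9 × 0.1207 = 1.678 V.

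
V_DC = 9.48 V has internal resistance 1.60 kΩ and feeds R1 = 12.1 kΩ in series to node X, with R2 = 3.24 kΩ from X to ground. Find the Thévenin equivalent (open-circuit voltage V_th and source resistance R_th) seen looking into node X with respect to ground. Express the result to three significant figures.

R1' = 1.60 + 12.1 = 13.70 kΩ (source resistance + R1).
V_th is the unloaded tap voltage: V_DC · R2/(R1'+R2) = 9.48 × 0.1913 = 1.813 V.
Zeroing V_DC shorts the top of R1' to ground, so R_th = R1' ‖ R2 = 2.620 kΩ.

V_th ≈ 1.81 V, R_th ≈ 2.62 kΩ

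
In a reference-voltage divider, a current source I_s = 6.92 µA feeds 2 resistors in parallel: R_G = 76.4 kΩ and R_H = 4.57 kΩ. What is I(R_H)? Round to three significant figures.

With just two branches, the current splits inversely with resistance.
So I = 6.92 × 76.4/80.97 = 6.529 µA.

I ≈ 6.53 µA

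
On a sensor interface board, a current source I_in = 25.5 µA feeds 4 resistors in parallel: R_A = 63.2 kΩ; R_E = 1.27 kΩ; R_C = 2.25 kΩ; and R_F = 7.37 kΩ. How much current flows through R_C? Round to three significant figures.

I ≈ 8.19 µA

ΣG = 1/63.2 + 1/1.27 + 1/2.25 + 1/7.37 = 1.383.
Current divider: I(R_C) = I_in · G_k/ΣG = 25.5 × (0.4444/1.383) = 25.5 × 0.3213 = 8.193 µA.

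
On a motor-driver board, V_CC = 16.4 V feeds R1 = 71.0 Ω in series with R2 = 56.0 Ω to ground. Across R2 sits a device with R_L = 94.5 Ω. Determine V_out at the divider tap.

The load sits in parallel with R2, giving an effective lower resistance R2' = R2·R_L/(R2+R_L) = 35.16 Ω.
Voltage divider with the loaded lower leg: V_out = 16.4 × 35.16/(71.0 + 35.16) = 16.4 × 0.3312 = 5.432 V.

V_out ≈ 5.43 V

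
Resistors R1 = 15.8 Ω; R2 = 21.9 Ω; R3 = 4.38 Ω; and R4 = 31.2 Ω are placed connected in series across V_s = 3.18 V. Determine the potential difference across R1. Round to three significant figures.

V ≈ 0.686 V

Series total: ΣR = 15.8 + 21.9 + 4.38 + 31.2 = 73.28 Ω.
Voltage divider: V = V_s · (15.80 / 73.28) = 3.18 × 0.2156 = 0.6856 V.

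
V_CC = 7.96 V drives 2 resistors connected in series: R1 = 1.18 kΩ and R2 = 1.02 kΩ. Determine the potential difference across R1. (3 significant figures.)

V ≈ 4.27 V

ΣR = 1.18 + 1.02 = 2.200 kΩ.
V = V_CC · R/ΣR = 7.96 × 0.5364 = 4.269 V.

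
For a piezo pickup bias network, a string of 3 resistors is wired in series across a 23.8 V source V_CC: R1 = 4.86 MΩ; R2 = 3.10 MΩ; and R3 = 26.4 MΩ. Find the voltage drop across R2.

V ≈ 2.15 V

Series total: ΣR = 4.86 + 3.10 + 26.4 = 34.36 MΩ.
By the voltage-divider rule, V = 23.8 × 3.100/34.36 = 2.147 V.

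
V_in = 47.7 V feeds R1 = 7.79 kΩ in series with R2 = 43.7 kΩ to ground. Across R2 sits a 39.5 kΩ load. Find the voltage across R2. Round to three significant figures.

V_out ≈ 34.7 V

First combine the lower leg with the load: R2 ‖ R_L = 20.75 kΩ.
Now apply the divider: V_out = 47.7 × 0.7270 = 34.68 V.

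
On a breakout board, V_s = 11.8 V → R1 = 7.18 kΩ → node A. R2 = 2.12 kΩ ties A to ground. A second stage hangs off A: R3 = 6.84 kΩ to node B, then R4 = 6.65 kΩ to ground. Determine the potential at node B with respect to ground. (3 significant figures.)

V_B ≈ 1.18 V

Node A sees R2 in parallel with the series input of stage 2, R3 + R4 = 13.49 kΩ.
R2 ‖ (R3+R4) = 1.832 kΩ.
V_A = 11.8 × 1.832/(7.18 + 1.832) = 2.399 V.
Then the unloaded second divider: V_B = V_A × R4/(R3+R4) = 2.399 × 0.4930 = 1.183 V.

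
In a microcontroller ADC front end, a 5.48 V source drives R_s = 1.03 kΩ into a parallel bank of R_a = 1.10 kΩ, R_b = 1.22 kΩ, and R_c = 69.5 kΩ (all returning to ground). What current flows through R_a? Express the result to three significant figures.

I ≈ 1.78 mA

Equivalent of the parallel group: R_p = 0.5737 kΩ.
V_A by voltage divider: V_A = 5.48 × 0.5737/(1.03 + 0.5737) = 1.960 V.
I(R_a) = V_A / R_a = 1.960/1.10 = 1.782 mA.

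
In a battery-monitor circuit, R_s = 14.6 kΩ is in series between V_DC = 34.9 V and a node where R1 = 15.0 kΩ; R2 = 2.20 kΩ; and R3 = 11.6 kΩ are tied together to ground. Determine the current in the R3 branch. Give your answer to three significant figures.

I ≈ 0.305 mA

Parallel bank: R_p = 1/(1/15.0 + 1/2.20 + 1/11.6) = 1.646 kΩ.
Node voltage V_A = V_DC · R_p/(R_s + R_p) = 34.9 × 0.1013 = 3.537 V.
I(R3) = V_A / R3 = 3.537/11.6 = 0.3049 mA.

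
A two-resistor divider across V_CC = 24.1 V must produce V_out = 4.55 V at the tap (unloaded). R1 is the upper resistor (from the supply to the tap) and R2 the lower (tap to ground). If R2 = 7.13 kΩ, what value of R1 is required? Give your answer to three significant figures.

R1 ≈ 30.6 kΩ

Required fraction k = V_out/V_CC = 0.1888.
R1 = R2·(1/k − 1) = 7.13 × 4.297 = 30.64 kΩ.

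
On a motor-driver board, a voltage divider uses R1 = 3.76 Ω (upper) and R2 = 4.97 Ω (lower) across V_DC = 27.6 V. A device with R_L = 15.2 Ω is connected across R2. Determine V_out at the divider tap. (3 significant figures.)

First combine the lower leg with the load: R2 ‖ R_L = 3.745 Ω.
Voltage divider with the loaded lower leg: V_out = 27.6 × 3.745/(3.76 + 3.745) = 27.6 × 0.4990 = 13.77 V.
(Unloaded it would be 15.7 V; the load pulls it down.)

V_out ≈ 13.8 V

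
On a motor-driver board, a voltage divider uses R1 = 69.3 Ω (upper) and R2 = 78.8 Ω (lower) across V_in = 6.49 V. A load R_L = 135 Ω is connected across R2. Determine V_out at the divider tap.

The load sits in parallel with R2, giving an effective lower resistance R2' = R2·R_L/(R2+R_L) = 49.76 Ω.
Then V_out = V_in · R2'/(R1 + R2') = 6.49 × 49.76/119.1 = 2.712 V.
(Unloaded it would be 3.45 V; the load pulls it down.)

V_out ≈ 2.71 V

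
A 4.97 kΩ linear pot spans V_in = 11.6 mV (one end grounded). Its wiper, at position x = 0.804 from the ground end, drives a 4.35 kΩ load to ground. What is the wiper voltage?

The pot divides into 0.9741 kΩ above the wiper and 3.996 kΩ below.
R_L loads the lower segment: effective lower R = 2.083 kΩ.
V_out = 11.6 × 2.083/(0.9741 + 2.083) = 7.903 mV.

V_out ≈ 7.90 mV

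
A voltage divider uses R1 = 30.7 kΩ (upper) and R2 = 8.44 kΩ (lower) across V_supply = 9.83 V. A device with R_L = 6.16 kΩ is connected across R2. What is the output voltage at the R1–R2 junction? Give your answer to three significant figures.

V_out ≈ 1.02 V

First combine the lower leg with the load: R2 ‖ R_L = 3.561 kΩ.
Voltage divider with the loaded lower leg: V_out = 9.83 × 3.561/(30.7 + 3.561) = 9.83 × 0.1039 = 1.022 V.
(Unloaded it would be 2.12 V; the load pulls it down.)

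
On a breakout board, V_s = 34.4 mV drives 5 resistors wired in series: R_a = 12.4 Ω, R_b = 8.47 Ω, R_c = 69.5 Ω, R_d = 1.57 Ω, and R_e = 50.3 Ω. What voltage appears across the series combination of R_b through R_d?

V ≈ 19.2 mV

Total series resistance ΣR = 12.4 + 8.47 + 69.5 + 1.57 + 50.3 = 142.2 Ω.
R_{R_b..R_d} = 8.47 + 69.5 + 1.57 = 79.54 Ω.
By the voltage-divider rule, V = 34.4 × 79.54/142.2 = 19.24 mV.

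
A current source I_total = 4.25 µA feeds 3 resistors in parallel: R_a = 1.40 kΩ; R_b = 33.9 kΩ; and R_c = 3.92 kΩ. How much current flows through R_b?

I ≈ 0.126 µA

Total conductance ΣG = 1/1.40 + 1/33.9 + 1/3.92 = 0.9989 (units of 1/kΩ).
R_b takes the fraction G_k/ΣG = 0.02950/0.9989 = 0.02953, so I = 4.25 × 0.02953 = 0.1255 µA.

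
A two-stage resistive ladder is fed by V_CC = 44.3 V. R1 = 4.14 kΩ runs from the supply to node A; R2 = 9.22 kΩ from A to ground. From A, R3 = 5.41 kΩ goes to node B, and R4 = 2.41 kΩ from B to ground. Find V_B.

Looking into the second stage from A: R3 + R4 = 7.820 kΩ appears in parallel with R2.
Effective lower resistance at A: R2 ‖ 7.820 = 4.231 kΩ.
First divider: V_A = V_CC · 4.231/(4.14 + 4.231) = 22.39 V.
V_B = V_A × 0.3082 = 6.901 V.

V_B ≈ 6.90 V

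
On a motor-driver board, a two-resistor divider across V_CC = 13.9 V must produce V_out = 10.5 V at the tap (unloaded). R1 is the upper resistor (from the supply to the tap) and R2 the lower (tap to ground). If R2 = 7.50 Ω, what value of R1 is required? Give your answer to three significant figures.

R1 ≈ 2.43 Ω

The divider ratio is R2/(R1+R2) = 10.5/13.9 = 0.7554.
Rearranging, R1 = R2·(1−k)/k = 7.50 × 0.3238 = 2.429 Ω.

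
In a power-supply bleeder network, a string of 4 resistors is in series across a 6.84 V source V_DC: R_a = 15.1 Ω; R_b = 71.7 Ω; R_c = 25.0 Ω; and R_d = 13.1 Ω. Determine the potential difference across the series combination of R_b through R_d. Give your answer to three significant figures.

V ≈ 6.01 V

Total series resistance ΣR = 15.1 + 71.7 + 25.0 + 13.1 = 124.9 Ω.
R_{R_b..R_d} = 71.7 + 25.0 + 13.1 = 109.8 Ω.
By the voltage-divider rule, V = 6.84 × 109.8/124.9 = 6.013 V.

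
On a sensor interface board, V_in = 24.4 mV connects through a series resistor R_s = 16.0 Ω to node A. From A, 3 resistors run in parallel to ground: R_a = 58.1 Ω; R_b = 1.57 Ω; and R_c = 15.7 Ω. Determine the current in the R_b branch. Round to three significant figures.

I ≈ 1.24 mA

Combine the parallel branches: R_p = (1/58.1 + 1/1.57 + 1/15.7)⁻¹ = 1.393 Ω.
V_A by voltage divider: V_A = 24.4 × 1.393/(16.0 + 1.393) = 1.954 mV.
Branch current I = V_A/R_b = 1.954/1.57 = 1.245 mA.
(Check via current divider: I_total = 1.403 mA; share G_k/ΣG = 0.8873 → same result.)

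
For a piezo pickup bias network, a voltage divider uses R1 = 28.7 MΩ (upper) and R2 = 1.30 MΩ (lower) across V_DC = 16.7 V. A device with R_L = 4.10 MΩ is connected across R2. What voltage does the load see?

V_out ≈ 0.555 V

The load sits in parallel with R2, giving an effective lower resistance R2' = R2·R_L/(R2+R_L) = 0.9870 MΩ.
Voltage divider with the loaded lower leg: V_out = 16.7 × 0.9870/(28.7 + 0.9870) = 16.7 × 0.03325 = 0.5552 V.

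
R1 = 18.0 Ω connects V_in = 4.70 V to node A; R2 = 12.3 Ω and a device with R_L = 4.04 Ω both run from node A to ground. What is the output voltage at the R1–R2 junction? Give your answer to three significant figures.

The load sits in parallel with R2, giving an effective lower resistance R2' = R2·R_L/(R2+R_L) = 3.041 Ω.
Now apply the divider: V_out = 4.70 × 0.1445 = 0.6793 V.

V_out ≈ 0.679 V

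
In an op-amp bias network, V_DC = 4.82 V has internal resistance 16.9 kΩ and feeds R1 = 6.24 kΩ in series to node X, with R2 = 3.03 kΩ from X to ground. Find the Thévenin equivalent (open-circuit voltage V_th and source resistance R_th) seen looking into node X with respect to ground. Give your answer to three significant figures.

R1' = 16.9 + 6.24 = 23.14 kΩ (source resistance + R1).
V_th is the unloaded tap voltage: V_DC · R2/(R1'+R2) = 4.82 × 0.1158 = 0.5581 V.
With V_DC suppressed (replaced by a short), R_th = R1' ‖ R2 = (23.14 × 3.03)/(23.14 + 3.03) = 2.679 kΩ.

V_th ≈ 0.558 V, R_th ≈ 2.68 kΩ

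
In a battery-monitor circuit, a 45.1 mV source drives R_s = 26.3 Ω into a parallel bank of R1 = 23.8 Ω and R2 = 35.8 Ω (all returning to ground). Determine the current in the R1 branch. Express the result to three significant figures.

Parallel bank: R_p = 1/(1/23.8 + 1/35.8) = 14.30 Ω.
Node voltage V_A = V_supply · R_p/(R_s + R_p) = 45.1 × 0.3522 = 15.88 mV.
Branch current I = V_A/R1 = 15.88/23.8 = 0.6673 mA.
(Check via current divider: I_total = 1.111 mA; share G_k/ΣG = 0.6007 → same result.)

I ≈ 0.667 mA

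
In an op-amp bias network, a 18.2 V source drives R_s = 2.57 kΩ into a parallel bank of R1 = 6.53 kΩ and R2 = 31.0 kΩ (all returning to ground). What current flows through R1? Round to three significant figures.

Equivalent of the parallel group: R_p = 5.394 kΩ.
V_A = 18.2 × 5.394/7.964 = 12.33 V.
I(R1) = V_A / R1 = 12.33/6.53 = 1.888 mA.
(Equivalently: I_total = 2.285 mA, then current-divider fraction G_k/ΣG = 0.8260.)

I ≈ 1.89 mA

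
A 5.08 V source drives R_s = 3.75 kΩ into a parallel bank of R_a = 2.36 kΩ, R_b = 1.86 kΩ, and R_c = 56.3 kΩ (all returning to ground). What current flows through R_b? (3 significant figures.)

Parallel bank: R_p = 1/(1/2.36 + 1/1.86 + 1/56.3) = 1.021 kΩ.
V_A by voltage divider: V_A = 5.08 × 1.021/(3.75 + 1.021) = 1.087 V.
I(R_b) = V_A / R_b = 1.087/1.86 = 0.5846 mA.

I ≈ 0.585 mA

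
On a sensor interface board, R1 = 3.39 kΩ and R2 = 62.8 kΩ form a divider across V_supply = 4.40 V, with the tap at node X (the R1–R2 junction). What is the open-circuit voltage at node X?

With X open, the divider is unloaded: V_th = 4.40 × 62.8/66.19 = 4.175 V.

V_th ≈ 4.17 V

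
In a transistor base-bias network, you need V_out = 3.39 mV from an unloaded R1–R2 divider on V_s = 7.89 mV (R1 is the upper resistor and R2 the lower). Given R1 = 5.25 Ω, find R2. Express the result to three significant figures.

The divider ratio is R2/(R1+R2) = 3.39/7.89 = 0.4297.
R2 = R1 · 0.4297/(1 − 0.4297) = 3.955 Ω.

R2 ≈ 3.96 Ω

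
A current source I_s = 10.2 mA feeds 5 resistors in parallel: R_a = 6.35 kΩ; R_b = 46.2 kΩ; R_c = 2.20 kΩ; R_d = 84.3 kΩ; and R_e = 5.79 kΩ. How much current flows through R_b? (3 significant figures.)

I ≈ 0.270 mA

Conductances: ΣG = 1/6.35 + 1/46.2 + 1/2.20 + 1/84.3 + 1/5.79 = 0.8182 (1/kΩ).
R_b takes the fraction G_k/ΣG = 0.02165/0.8182 = 0.02645, so I = 10.2 × 0.02645 = 0.2698 mA.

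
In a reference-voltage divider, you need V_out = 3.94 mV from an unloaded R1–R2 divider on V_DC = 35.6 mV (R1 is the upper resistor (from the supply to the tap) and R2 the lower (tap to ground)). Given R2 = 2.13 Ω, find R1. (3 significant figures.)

R1 ≈ 17.1 Ω

V_out/V_DC = R2/(R1+R2) = 0.1107.
R1 = R2·(1/k − 1) = 2.13 × 8.036 = 17.12 Ω.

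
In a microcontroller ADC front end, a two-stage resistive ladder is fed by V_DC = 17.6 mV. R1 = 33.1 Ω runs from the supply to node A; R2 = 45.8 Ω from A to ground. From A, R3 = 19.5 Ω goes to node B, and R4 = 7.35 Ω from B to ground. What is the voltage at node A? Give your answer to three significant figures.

Node A sees R2 in parallel with the series input of stage 2, R3 + R4 = 26.85 Ω.
Effective lower resistance at A: R2 ‖ 26.85 = 16.93 Ω.
V_A = 17.6 × 16.93/(33.1 + 16.93) = 5.955 mV.

V_A ≈ 5.96 mV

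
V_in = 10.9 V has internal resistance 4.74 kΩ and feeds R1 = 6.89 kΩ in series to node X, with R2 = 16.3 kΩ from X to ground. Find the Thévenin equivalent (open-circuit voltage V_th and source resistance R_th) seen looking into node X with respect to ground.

V_th ≈ 6.36 V, R_th ≈ 6.79 kΩ

R1' = 4.74 + 6.89 = 11.63 kΩ (source resistance + R1).
Open-circuit (no load on X): V_th = V_in · R2/(R1' + R2) = 10.9 × 16.3/(11.63 + 16.3) = 6.361 V.
Looking into X with the source shorted: R_th = R1'·R2/(R1'+R2) = 11.63 × 16.3/27.93 = 6.787 kΩ.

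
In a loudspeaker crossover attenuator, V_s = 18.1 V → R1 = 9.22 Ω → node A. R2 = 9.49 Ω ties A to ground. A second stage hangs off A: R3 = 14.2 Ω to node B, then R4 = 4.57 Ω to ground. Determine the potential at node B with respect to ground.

V_B ≈ 1.79 V

Looking into the second stage from A: R3 + R4 = 18.77 Ω appears in parallel with R2.
R2 ‖ (R3+R4) = 6.303 Ω.
So V_A = 18.1 × 0.4060 = 7.349 V.
Stage 2 is unloaded, so V_B = V_A · R4/(R3+R4) = 7.349 × 4.57/18.77 = 1.789 V.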